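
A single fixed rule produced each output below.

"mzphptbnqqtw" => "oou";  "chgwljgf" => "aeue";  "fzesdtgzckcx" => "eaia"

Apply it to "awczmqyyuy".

The rule is to shift every letter 2 places backward in the alphabet (wrapping around), then keep only the vowels.
Working it through for "awczmqyyuy": intermediate "yuaxkowwsw", final "uao".

uao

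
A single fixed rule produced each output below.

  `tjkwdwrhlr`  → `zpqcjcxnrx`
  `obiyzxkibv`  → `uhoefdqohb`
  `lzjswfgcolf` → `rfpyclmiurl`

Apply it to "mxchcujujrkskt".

Looking at the pairs, the operation is to shift every letter 6 places forward in the alphabet (wrapping around).
On "mxchcujujrkskt" that produces "sdiniapapxqyqz".

sdiniapapxqyqz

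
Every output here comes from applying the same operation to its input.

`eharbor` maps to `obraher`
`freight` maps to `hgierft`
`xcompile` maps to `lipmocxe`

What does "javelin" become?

ilevajn

Each output is the input with this applied: move the last character to the front, then reverse the string.
Starting from "javelin": after the first operation, "njaveli"; after the second, "ilevajn".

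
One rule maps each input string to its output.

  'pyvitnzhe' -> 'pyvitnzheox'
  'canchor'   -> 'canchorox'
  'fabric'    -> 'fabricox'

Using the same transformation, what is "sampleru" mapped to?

sampleruox

The transformation: append "ox".
For "sampleru" the result is "sampleruox".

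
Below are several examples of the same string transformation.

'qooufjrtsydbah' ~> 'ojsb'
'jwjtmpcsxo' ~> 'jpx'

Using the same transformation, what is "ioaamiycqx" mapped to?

aiq

What's happening: keep one character in every 3, starting at position 3 (positions 3rd, 6th, 9th, ...).
On "ioaamiycqx" that produces "aiq".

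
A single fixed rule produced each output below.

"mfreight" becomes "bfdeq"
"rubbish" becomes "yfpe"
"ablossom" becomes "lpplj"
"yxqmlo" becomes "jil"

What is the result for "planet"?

kbq

The rule is to shift every letter 3 places backward in the alphabet (wrapping around), then delete the first 3 characters.
"planet" → "mixkbq" → "kbq".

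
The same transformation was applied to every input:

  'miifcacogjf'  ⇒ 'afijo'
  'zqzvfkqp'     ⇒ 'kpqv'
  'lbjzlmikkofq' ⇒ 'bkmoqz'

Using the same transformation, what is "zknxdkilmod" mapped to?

kklox

The transformation: keep every other character starting from the second (positions 2nd, 4th, 6th, ...), then sort the characters into alphabetical order.
Starting from "zknxdkilmod": after the first operation, "kxklo"; after the second, "kklox".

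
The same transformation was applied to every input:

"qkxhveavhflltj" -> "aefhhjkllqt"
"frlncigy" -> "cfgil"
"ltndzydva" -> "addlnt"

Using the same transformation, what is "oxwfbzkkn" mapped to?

Looking at the pairs, the operation is to sort the characters into alphabetical order, then delete the last 3 characters.
Applying that to "oxwfbzkkn" gives "bfkkno".

bfkkno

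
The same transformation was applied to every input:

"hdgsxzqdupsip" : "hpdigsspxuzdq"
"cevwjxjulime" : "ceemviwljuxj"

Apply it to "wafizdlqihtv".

wvatfhiizqdl

The rule is to take characters alternately from the front and the back (1st, last, 2nd, 2nd-last, ...).
So "wafizdlqihtv" becomes "wvatfhiizqdl".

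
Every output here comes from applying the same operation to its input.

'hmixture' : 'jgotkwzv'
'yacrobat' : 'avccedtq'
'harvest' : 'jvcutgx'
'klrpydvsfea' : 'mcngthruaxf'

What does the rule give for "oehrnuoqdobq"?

qsgdjqtfpswq

The rule is to take characters alternately from the front and the back (1st, last, 2nd, 2nd-last, ...), then shift every letter 2 places forward in the alphabet (wrapping around).
"oehrnuoqdobq" → "oqebhordnquo" → "qsgdjqtfpswq".
(Check on "harvest": → "htasrev" → "jvcutgx" ✓)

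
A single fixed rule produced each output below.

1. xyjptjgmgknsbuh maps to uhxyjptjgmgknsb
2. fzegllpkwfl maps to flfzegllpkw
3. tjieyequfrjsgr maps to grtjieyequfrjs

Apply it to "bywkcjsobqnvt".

Each output is the input with this applied: move the last 2 characters to the front (rotate right by 2).
Doing the same to "bywkcjsobqnvt": "vtbywkcjsobqn".

vtbywkcjsobqn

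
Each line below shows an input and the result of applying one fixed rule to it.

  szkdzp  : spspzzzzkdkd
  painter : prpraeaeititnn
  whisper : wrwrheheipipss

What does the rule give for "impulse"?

In each case the input is transformed by: double every character, then take characters alternately from the front and the back (1st, last, 2nd, 2nd-last, ...).
Doing the same to "impulse": "ieiemsmsplpluu".
(Check on "whisper": → "wwhhiissppeerr" → "wrwrheheipipss" ✓)

ieiemsmsplpluu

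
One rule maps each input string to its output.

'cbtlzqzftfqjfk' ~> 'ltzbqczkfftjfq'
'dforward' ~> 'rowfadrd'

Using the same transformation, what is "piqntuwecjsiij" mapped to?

The rule is to move the first 3 characters to the end (rotate left by 3), then take characters alternately from the front and the back (1st, last, 2nd, 2nd-last, ...).
Applying both steps to "piqntuwecjsiij": "ntuwecjsiijpiq", then "nqtiupwjeicijs".

nqtiupwjeicijs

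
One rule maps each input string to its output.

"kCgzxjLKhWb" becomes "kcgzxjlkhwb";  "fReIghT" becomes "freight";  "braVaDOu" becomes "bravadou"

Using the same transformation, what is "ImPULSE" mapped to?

What's happening: convert every letter to lowercase.
"ImPULSE" → "impulse".

impulse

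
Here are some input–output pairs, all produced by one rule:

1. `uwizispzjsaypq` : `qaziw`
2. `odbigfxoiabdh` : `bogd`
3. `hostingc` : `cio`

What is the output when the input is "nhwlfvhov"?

ofh

The transformation: keep one character in every 3, starting at position 2 (positions 2nd, 5th, 8th, ...), then reverse the string.
"nhwlfvhov" → "hfo" → "ofh".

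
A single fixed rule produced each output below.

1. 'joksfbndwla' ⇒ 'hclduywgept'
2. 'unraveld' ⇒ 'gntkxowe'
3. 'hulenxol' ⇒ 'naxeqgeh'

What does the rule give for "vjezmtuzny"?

cosxmfsnrg

Looking at the pairs, the operation is to shift every letter 7 places backward in the alphabet (wrapping around), then swap each adjacent pair of characters (1↔2, 3↔4, ...).
For "vjezmtuzny", step one produces "ocxsfmnsgr"; step two turns that into "cosxmfsnrg".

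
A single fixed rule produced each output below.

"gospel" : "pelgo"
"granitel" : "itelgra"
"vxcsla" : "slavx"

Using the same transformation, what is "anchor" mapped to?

horan

Each output is the input with this applied: swap the front and back halves of the string, then delete the last character.
Applying both steps to "anchor": "horanc", then "horan".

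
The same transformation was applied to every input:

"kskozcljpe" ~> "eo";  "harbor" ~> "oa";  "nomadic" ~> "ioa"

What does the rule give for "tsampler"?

ea

In each case the input is transformed by: move the last 2 characters to the front (rotate right by 2), then keep only the vowels.
On "tsampler": the first step gives "ertsampl", and the second then gives "ea".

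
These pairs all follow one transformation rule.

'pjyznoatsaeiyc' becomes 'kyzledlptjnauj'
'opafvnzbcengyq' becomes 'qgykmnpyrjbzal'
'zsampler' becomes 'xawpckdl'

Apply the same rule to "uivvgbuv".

grmfgftg

The pattern: shift every letter 11 places forward in the alphabet (wrapping around), then move the first 3 characters to the end (rotate left by 3).
"uivvgbuv" → "ftggrmfg" → "grmfgftg".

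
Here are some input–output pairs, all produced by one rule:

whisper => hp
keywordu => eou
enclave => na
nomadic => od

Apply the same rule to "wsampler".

spr

Rule — keep one character in every 3, starting at position 2 (positions 2nd, 5th, 8th, ...).
"wsampler" → "spr".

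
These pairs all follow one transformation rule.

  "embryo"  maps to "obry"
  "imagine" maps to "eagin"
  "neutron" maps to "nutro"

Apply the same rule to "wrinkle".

einkl

Rule — delete the first 2 characters, then move the last character to the front.
Applying both steps to "wrinkle": "inkle", then "einkl".
(Check on "embryo": → "bryo" → "obry" ✓)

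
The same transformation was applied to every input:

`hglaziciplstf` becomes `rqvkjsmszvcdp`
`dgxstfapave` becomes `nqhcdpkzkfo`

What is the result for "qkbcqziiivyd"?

Each output is the input with this applied: shift every letter 10 places forward in the alphabet (wrapping around).
On "qkbcqziiivyd" that produces "aulmajsssfin".

aulmajsssfin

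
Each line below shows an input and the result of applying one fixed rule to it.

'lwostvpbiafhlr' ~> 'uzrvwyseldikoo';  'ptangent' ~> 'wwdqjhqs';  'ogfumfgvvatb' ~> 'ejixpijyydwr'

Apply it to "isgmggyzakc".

Rule — shift every letter 3 places forward in the alphabet (wrapping around), then swap the first and last characters.
So "isgmggyzakc" becomes "fvjpjjbcdnl".

fvjpjjbcdnl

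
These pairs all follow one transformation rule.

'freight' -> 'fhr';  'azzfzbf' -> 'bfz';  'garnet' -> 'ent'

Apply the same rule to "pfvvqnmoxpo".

mopqv

Looking at the pairs, the operation is to sort the characters into alphabetical order, then keep every other character starting from the second (positions 2nd, 4th, 6th, ...).
Applying both steps to "pfvvqnmoxpo": "fmnooppqvvx", then "mopqv".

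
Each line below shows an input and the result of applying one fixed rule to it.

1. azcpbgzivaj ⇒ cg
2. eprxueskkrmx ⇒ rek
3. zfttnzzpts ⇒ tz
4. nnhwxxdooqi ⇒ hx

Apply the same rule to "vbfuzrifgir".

Looking at the pairs, the operation is to keep one character in every 3, starting at position 3 (positions 3rd, 6th, 9th, ...), then delete the last character.
So "vbfuzrifgir" becomes "fr".

fr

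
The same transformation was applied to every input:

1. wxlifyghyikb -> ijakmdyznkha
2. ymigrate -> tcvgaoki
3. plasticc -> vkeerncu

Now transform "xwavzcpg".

berizycx

The pattern: shift every letter 2 places forward in the alphabet (wrapping around), then swap the front and back halves of the string.
On "xwavzcpg": the first step gives "zycxberi", and the second then gives "berizycx".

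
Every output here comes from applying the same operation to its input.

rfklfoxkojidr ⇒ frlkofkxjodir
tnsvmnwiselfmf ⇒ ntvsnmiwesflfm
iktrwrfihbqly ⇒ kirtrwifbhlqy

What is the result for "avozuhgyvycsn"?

What's happening: swap each adjacent pair of characters (1↔2, 3↔4, ...).
Applying that to "avozuhgyvycsn" gives "vazohuygyvscn".

vazohuygyvscn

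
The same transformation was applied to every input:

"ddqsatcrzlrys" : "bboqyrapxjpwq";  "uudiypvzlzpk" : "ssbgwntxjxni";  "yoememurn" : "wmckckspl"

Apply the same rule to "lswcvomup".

jquatmksn

In each case the input is transformed by: shift every letter 2 places backward in the alphabet (wrapping around).
Doing the same to "lswcvomup": "jquatmksn".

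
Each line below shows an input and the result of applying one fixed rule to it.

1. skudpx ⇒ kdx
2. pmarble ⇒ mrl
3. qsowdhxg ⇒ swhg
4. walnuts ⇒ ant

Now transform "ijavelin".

The pattern: keep every other character starting from the second (positions 2nd, 4th, 6th, ...).
"ijavelin" → "jvln".

jvln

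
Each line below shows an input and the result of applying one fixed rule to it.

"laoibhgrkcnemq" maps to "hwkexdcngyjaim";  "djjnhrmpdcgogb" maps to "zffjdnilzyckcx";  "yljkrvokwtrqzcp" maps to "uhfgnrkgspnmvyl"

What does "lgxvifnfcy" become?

What's happening: shift every letter 4 places backward in the alphabet (wrapping around).
So "lgxvifnfcy" becomes "hctrebjbyu".

hctrebjbyu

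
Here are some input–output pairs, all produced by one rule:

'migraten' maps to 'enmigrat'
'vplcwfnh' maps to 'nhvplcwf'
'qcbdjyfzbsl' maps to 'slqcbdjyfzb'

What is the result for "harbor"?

Each output is the input with this applied: move the last 2 characters to the front (rotate right by 2).
Doing the same to "harbor": "orharb".

orharb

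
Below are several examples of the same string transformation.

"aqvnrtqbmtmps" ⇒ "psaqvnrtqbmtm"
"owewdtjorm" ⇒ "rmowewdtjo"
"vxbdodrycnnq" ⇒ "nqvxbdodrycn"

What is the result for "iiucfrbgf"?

gfiiucfrb

The transformation: move the last 2 characters to the front (rotate right by 2).
For "iiucfrbgf" the result is "gfiiucfrb".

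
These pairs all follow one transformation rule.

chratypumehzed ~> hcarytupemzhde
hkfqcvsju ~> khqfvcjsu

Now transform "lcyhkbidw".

clhybkdiw

What's happening: swap each adjacent pair of characters (1↔2, 3↔4, ...).
On "lcyhkbidw" that produces "clhybkdiw".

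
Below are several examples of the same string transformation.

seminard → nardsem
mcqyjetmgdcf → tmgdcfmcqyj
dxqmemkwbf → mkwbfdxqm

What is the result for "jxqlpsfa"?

psfajxq

The transformation: swap the front and back halves of the string, then delete the last character.
On "jxqlpsfa": the first step gives "psfajxql", and the second then gives "psfajxq".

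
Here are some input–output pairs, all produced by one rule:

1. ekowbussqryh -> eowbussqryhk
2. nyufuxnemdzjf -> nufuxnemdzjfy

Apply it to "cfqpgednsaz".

cqpgednsazf

In each case the input is transformed by: move the first character to the end, then swap the first and last characters.
Starting from "cfqpgednsaz": after the first operation, "fqpgednsazc"; after the second, "cqpgednsazf".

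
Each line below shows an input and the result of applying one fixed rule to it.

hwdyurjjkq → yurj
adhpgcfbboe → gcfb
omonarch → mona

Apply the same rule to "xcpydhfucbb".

dhfu

The pattern: move the last 3 characters to the front (rotate right by 3), then keep only the last 4 characters.
On "xcpydhfucbb" that produces "dhfu".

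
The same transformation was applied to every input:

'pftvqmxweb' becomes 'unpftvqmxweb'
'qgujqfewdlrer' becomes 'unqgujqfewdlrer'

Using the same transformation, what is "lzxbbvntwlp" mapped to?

unlzxbbvntwlp

The transformation: prepend "un".
Applying that to "lzxbbvntwlp" gives "unlzxbbvntwlp".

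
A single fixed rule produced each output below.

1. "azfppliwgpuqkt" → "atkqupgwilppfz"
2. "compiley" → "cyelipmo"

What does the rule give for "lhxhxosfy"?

lyfsoxhxh

Each output is the input with this applied: move the first character to the end, then reverse the string.
For "lhxhxosfy", step one produces "hxhxosfyl"; step two turns that into "lyfsoxhxh".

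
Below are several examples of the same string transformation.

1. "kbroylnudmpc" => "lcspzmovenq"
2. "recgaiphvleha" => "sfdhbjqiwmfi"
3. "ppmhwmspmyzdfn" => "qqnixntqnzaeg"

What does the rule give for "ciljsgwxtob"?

djmkthxyup

The rule is to shift every letter 1 place forward in the alphabet (wrapping around), then delete the last character.
Working it through for "ciljsgwxtob": intermediate "djmkthxyupc", final "djmkthxyup".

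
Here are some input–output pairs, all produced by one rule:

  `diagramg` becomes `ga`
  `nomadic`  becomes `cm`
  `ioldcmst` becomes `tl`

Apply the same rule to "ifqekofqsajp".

In each case the input is transformed by: move the last 3 characters to the front (rotate right by 3), then keep one character in every 3, starting at position 3 (positions 3rd, 6th, 9th, ...).
For "ifqekofqsajp", step one produces "ajpifqekofqs"; step two turns that into "pqos".

pqos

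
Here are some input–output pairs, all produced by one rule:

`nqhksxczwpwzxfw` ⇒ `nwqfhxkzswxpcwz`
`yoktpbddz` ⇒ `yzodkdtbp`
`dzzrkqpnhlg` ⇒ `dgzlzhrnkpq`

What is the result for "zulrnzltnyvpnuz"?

In each case the input is transformed by: take characters alternately from the front and the back (1st, last, 2nd, 2nd-last, ...).
On "zulrnzltnyvpnuz" that produces "zzuulnrpnvzylnt".

zzuulnrpnvzylnt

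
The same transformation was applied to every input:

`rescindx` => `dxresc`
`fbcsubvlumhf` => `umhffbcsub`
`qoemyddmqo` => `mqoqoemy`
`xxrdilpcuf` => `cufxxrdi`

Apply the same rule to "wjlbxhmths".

thswjlbx

Looking at the pairs, the operation is to swap the front and back halves of the string, then delete the first 2 characters.
On "wjlbxhmths": the first step gives "hmthswjlbx", and the second then gives "thswjlbx".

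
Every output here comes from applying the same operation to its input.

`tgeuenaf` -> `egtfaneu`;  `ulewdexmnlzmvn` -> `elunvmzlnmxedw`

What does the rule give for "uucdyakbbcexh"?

cuuhxecbbkayd

Each output is the input with this applied: reverse the string, then move the last 3 characters to the front (rotate right by 3).
On "uucdyakbbcexh": the first step gives "hxecbbkaydcuu", and the second then gives "cuuhxecbbkayd".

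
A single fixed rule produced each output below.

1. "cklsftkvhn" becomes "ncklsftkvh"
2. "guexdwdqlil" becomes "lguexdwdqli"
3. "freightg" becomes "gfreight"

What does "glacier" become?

Rule — move the last character to the front.
On "glacier" that produces "rglacie".

rglacie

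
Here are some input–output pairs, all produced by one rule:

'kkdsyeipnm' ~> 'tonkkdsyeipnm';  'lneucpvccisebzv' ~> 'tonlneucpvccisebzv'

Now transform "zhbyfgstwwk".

Looking at the pairs, the operation is to prepend "ton".
Applying that to "zhbyfgstwwk" gives "tonzhbyfgstwwk".

tonzhbyfgstwwk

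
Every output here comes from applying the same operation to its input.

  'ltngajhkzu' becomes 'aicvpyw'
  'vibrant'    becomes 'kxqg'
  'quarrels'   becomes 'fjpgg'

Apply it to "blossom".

The transformation: delete the last 3 characters, then shift every letter 11 places backward in the alphabet (wrapping around).
For "blossom" the result is "qadh".

qadh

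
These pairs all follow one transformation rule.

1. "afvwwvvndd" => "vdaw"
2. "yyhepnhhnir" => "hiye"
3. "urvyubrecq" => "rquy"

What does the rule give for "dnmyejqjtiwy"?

The transformation: keep one character in every 3, starting at position 1 (positions 1st, 4th, 7th, ...), then move the first 2 characters to the end (rotate left by 2).
"dnmyejqjtiwy" → "dyqi" → "qidy".
(Check on "urvyubrecq": → "uyrq" → "rquy" ✓)

qidy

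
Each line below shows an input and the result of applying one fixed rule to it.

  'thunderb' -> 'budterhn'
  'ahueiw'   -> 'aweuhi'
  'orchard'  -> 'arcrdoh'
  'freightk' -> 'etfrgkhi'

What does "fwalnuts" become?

Each output is the input with this applied: sort the characters into alphabetical order, then take characters alternately from the front and the back (1st, last, 2nd, 2nd-last, ...).
On "fwalnuts": the first step gives "aflnstuw", and the second then gives "awfultns".

awfultns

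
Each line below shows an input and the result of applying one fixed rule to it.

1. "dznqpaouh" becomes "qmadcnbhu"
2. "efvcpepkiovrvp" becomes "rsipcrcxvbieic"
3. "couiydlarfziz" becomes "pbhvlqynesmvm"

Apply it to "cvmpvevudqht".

pizcirihqdug

Each output is the input with this applied: shift every letter 13 places forward in the alphabet (wrapping around) — i.e. ROT13.
Doing the same to "cvmpvevudqht": "pizcirihqdug".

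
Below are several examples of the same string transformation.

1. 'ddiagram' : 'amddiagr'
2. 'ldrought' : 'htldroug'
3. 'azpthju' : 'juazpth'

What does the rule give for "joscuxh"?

What's happening: move the last 2 characters to the front (rotate right by 2).
Doing the same to "joscuxh": "xhjoscu".

xhjoscu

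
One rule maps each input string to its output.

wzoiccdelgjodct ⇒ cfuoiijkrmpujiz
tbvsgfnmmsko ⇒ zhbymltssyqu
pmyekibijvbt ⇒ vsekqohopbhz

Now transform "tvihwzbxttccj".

What's happening: shift every letter 6 places forward in the alphabet (wrapping around).
Doing the same to "tvihwzbxttccj": "zboncfhdzziip".

zboncfhdzziip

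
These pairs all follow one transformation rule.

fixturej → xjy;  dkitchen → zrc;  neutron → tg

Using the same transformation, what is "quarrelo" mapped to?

jgd

Each output is the input with this applied: shift every letter 11 places backward in the alphabet (wrapping around), then keep one character in every 3, starting at position 2 (positions 2nd, 5th, 8th, ...).
On "quarrelo": the first step gives "fjpggtad", and the second then gives "jgd".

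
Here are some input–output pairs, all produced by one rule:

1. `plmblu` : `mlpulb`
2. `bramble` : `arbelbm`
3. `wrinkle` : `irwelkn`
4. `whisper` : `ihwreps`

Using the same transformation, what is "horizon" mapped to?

rohnozi

What's happening: reverse the string, then move the last 3 characters to the front (rotate right by 3).
"horizon" → "noziroh" → "rohnozi".
(Check on "bramble": → "elbmarb" → "arbelbm" ✓)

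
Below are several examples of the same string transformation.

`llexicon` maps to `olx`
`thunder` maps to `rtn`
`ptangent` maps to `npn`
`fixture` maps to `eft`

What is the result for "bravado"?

The transformation: keep one character in every 3, starting at position 1 (positions 1st, 4th, 7th, ...), then move the last character to the front.
On "bravado": the first step gives "bvo", and the second then gives "obv".

obv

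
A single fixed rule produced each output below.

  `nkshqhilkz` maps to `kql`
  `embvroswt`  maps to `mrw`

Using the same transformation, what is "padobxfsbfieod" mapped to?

absid

The transformation: keep one character in every 3, starting at position 2 (positions 2nd, 5th, 8th, ...).
On "padobxfsbfieod" that produces "absid".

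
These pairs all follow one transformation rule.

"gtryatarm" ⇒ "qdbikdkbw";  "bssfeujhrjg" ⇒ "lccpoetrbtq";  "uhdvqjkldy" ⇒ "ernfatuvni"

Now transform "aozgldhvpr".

What's happening: shift every letter 10 places forward in the alphabet (wrapping around).
"aozgldhvpr" → "kyjqvnrfzb".

kyjqvnrfzb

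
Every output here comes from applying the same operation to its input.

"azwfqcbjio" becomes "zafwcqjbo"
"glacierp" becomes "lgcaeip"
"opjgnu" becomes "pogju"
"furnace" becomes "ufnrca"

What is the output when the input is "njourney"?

Rule — swap each adjacent pair of characters (1↔2, 3↔4, ...), then delete the last character.
Working it through for "njourney": intermediate "jnuonrye", final "jnuonry".
(Check on "opjgnu": → "pogjun" → "pogju" ✓)

jnuonry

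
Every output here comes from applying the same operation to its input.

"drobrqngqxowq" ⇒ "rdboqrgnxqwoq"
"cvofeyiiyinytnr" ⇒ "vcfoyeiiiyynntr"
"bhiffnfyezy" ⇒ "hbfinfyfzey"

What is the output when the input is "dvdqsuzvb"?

vdqdusvzb

In each case the input is transformed by: swap each adjacent pair of characters (1↔2, 3↔4, ...).
Applying that to "dvdqsuzvb" gives "vdqdusvzb".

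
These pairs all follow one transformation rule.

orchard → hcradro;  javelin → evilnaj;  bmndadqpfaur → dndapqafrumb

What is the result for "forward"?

wrradof

The rule is to swap each adjacent pair of characters (1↔2, 3↔4, ...), then move the first 2 characters to the end (rotate left by 2).
On "forward": the first step gives "ofwrrad", and the second then gives "wrradof".
(Check on "javelin": → "ajeviln" → "evilnaj" ✓)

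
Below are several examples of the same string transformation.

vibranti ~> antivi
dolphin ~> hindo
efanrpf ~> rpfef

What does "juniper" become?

Rule — move the first 2 characters to the end (rotate left by 2), then delete the first 2 characters.
Working it through for "juniper": intermediate "niperju", final "perju".

perju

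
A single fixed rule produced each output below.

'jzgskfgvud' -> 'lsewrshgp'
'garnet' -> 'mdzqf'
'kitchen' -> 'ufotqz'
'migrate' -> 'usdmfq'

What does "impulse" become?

In each case the input is transformed by: delete the first character, then shift every letter 12 places forward in the alphabet (wrapping around).
So "impulse" becomes "ybgxeq".

ybgxeq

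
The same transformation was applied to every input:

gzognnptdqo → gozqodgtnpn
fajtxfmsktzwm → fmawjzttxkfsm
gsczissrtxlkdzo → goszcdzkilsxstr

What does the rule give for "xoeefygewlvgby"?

What's happening: take characters alternately from the front and the back (1st, last, 2nd, 2nd-last, ...).
On "xoeefygewlvgby" that produces "xyobegevflywge".

xyobegevflywge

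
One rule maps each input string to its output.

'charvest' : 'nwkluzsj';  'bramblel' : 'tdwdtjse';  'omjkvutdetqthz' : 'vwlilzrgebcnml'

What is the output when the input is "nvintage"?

lsywfnaf

In each case the input is transformed by: swap the front and back halves of the string, then shift every letter 8 places backward in the alphabet (wrapping around).
Starting from "nvintage": after the first operation, "tagenvin"; after the second, "lsywfnaf".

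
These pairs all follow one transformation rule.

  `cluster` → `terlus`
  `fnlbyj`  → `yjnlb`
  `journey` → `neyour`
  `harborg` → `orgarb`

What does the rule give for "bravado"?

Looking at the pairs, the operation is to delete the first character, then move the first 3 characters to the end (rotate left by 3).
"bravado" → "ravado" → "adorav".

adorav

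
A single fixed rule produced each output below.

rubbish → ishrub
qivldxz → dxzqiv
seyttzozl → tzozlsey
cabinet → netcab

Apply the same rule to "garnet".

etgar

Looking at the pairs, the operation is to move the first 3 characters to the end (rotate left by 3), then delete the first character.
On "garnet": the first step gives "netgar", and the second then gives "etgar".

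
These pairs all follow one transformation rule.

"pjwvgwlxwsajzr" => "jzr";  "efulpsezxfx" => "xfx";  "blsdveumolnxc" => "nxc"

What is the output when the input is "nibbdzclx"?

The rule is to keep only the last 3 characters.
"nibbdzclx" → "clx".

clx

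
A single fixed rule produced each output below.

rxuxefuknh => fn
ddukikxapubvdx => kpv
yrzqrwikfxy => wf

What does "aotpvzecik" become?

zi

The pattern: delete the first 3 characters, then keep one character in every 3, starting at position 3 (positions 3rd, 6th, 9th, ...).
"aotpvzecik" → "pvzecik" → "zi".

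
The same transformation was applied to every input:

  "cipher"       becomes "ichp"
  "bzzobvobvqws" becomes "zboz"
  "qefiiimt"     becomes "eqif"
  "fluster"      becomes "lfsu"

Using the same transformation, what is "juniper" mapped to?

What's happening: swap each adjacent pair of characters (1↔2, 3↔4, ...), then keep only the first 4 characters.
For "juniper", step one produces "ujinepr"; step two turns that into "ujin".

ujin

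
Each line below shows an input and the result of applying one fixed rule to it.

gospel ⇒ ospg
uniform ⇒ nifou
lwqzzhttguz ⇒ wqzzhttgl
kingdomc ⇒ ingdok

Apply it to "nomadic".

What's happening: delete the last 2 characters, then move the first character to the end.
"nomadic" → "nomad" → "omadn".

omadn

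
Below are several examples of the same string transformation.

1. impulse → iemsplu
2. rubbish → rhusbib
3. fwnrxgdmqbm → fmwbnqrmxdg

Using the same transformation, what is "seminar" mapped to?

The transformation: take characters alternately from the front and the back (1st, last, 2nd, 2nd-last, ...).
"seminar" → "sreamni".

sreamni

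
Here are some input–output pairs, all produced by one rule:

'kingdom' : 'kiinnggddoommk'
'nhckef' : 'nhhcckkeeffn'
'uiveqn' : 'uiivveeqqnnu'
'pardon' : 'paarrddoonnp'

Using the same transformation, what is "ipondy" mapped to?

ippoonnddyyi

The pattern: double every character, then move the first character to the end.
So "ipondy" becomes "ippoonnddyyi".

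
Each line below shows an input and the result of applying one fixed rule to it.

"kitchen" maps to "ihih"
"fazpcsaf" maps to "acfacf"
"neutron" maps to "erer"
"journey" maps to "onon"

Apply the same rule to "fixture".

The transformation: keep one character in every 3, starting at position 2 (positions 2nd, 5th, 8th, ...), then write the whole string twice.
For "fixture", step one produces "iu"; step two turns that into "iuiu".
(Check on "neutron": → "er" → "erer" ✓)

iuiu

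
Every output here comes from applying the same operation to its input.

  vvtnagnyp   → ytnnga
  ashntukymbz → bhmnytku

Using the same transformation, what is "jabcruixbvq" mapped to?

The pattern: take characters alternately from the front and the back (1st, last, 2nd, 2nd-last, ...), then delete the first 3 characters.
Applying both steps to "jabcruixbvq": "jqavbbcxriu", then "vbbcxriu".

vbbcxriu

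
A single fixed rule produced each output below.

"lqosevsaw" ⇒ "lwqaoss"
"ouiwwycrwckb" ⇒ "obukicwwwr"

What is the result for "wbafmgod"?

Looking at the pairs, the operation is to take characters alternately from the front and the back (1st, last, 2nd, 2nd-last, ...), then delete the last 2 characters.
"wbafmgod" → "wdboagfm" → "wdboag".

wdboag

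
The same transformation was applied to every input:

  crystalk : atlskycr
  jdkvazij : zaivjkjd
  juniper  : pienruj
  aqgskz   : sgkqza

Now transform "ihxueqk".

euqxkhi

The transformation: move the last 3 characters to the front (rotate right by 3), then take characters alternately from the front and the back (1st, last, 2nd, 2nd-last, ...).
Starting from "ihxueqk": after the first operation, "eqkihxu"; after the second, "euqxkhi".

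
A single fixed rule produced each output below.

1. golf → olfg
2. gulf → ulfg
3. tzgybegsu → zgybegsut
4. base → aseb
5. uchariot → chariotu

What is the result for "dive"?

ived

The rule is to move the first character to the end.
On "dive" that produces "ived".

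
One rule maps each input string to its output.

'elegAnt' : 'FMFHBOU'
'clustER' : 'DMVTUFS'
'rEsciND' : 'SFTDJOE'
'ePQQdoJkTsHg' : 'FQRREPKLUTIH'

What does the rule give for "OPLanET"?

In each case the input is transformed by: shift every letter 1 place forward in the alphabet (wrapping around), then convert every letter to uppercase.
For "OPLanET", step one produces "PQMboFU"; step two turns that into "PQMBOFU".

PQMBOFU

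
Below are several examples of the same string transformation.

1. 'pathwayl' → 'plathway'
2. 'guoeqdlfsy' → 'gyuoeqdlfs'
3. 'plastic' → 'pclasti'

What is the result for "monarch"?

Each output is the input with this applied: swap the first and last characters, then move the last character to the front.
Working it through for "monarch": intermediate "honarcm", final "mhonarc".

mhonarc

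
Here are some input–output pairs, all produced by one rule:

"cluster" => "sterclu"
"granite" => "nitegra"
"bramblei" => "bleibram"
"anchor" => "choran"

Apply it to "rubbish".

bishrub

The transformation: move the last 3 characters to the front (rotate right by 3), then move the last character to the front.
So "rubbish" becomes "bishrub".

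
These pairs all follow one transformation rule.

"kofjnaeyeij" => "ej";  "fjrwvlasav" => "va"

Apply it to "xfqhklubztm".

zm

Each output is the input with this applied: swap each adjacent pair of characters (1↔2, 3↔4, ...), then keep only the last 2 characters.
Applying both steps to "xfqhklubztm": "fxhqlkbutzm", then "zm".
(Check on "fjrwvlasav": → "jfwrlvsava" → "va" ✓)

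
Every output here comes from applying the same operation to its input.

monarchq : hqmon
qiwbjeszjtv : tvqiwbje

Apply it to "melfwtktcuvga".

What's happening: move the last 2 characters to the front (rotate right by 2), then delete the last 3 characters.
On "melfwtktcuvga": the first step gives "gamelfwtktcuv", and the second then gives "gamelfwtkt".

gamelfwtkt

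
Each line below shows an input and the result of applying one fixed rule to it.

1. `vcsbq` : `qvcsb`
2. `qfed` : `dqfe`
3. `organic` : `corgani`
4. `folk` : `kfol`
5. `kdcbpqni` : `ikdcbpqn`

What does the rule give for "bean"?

nbea

The rule is to move the last character to the front.
For "bean" the result is "nbea".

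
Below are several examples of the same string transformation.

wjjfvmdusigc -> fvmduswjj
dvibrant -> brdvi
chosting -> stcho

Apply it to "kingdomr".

gdkin

The pattern: delete the last 3 characters, then move the first 3 characters to the end (rotate left by 3).
For "kingdomr", step one produces "kingd"; step two turns that into "gdkin".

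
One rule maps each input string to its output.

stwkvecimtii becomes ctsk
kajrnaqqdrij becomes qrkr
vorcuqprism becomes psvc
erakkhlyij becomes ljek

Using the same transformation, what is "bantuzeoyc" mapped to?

ecbt

Each output is the input with this applied: keep one character in every 3, starting at position 1 (positions 1st, 4th, 7th, ...), then swap the front and back halves of the string.
Starting from "bantuzeoyc": after the first operation, "btec"; after the second, "ecbt".
(Check on "vorcuqprism": → "vcps" → "psvc" ✓)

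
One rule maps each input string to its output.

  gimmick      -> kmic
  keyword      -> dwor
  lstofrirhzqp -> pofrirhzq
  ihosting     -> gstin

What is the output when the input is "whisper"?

rspe

The pattern: delete the first 3 characters, then move the last character to the front.
On "whisper": the first step gives "sper", and the second then gives "rspe".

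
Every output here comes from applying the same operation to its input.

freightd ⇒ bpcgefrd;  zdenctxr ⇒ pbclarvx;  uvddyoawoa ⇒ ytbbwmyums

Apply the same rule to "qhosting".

efmqrglo

Rule — shift every letter 2 places backward in the alphabet (wrapping around), then swap the first and last characters.
On "qhosting": the first step gives "ofmqrgle", and the second then gives "efmqrglo".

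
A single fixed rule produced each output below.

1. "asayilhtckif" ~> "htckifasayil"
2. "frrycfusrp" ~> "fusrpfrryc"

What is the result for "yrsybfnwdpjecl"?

What's happening: swap the front and back halves of the string.
"yrsybfnwdpjecl" → "wdpjeclyrsybfn".

wdpjeclyrsybfn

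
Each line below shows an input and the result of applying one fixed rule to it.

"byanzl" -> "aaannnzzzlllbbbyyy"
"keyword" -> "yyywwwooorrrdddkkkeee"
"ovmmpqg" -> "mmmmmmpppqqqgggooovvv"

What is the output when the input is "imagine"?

The pattern: move the first 2 characters to the end (rotate left by 2), then repeat every character 3 times.
For "imagine", step one produces "agineim"; step two turns that into "aaagggiiinnneeeiiimmm".

aaagggiiinnneeeiiimmm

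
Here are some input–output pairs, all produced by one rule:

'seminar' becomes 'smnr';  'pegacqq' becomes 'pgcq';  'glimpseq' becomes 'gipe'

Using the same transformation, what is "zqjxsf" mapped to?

zjs

What's happening: keep every other character starting from the first (positions 1st, 3rd, 5th, ...).
For "zqjxsf" the result is "zjs".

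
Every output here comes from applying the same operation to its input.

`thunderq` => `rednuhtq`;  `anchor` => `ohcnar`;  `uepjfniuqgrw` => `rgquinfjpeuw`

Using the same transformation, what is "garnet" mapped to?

enragt

Looking at the pairs, the operation is to reverse the string, then move the first character to the end.
Starting from "garnet": after the first operation, "tenrag"; after the second, "enragt".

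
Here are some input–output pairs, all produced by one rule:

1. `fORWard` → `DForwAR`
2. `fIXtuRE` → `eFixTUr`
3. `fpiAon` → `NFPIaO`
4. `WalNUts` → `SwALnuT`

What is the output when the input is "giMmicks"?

SGImMICK

The rule is to flip the case of every letter, then move the last character to the front.
On "giMmicks" that produces "SGImMICK".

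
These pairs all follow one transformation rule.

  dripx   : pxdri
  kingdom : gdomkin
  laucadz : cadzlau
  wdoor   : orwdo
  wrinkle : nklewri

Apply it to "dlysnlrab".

Rule — move the first 3 characters to the end (rotate left by 3).
So "dlysnlrab" becomes "snlrabdly".

snlrabdly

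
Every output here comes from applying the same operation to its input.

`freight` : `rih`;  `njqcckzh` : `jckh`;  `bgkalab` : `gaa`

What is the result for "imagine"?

mgn

The pattern: keep every other character starting from the second (positions 2nd, 4th, 6th, ...).
"imagine" → "mgn".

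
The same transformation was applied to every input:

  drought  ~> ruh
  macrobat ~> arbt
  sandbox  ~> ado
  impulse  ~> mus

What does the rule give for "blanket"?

The rule is to keep every other character starting from the second (positions 2nd, 4th, 6th, ...).
On "blanket" that produces "lne".

lne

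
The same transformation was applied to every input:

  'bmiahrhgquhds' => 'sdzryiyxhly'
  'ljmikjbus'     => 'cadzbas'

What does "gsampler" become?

xjrdgc

Rule — delete the last 2 characters, then shift every letter 9 places backward in the alphabet (wrapping around).
For "gsampler", step one produces "gsampl"; step two turns that into "xjrdgc".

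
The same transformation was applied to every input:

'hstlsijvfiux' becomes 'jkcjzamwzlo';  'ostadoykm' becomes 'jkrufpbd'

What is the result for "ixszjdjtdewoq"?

Looking at the pairs, the operation is to delete the first character, then shift every letter 9 places backward in the alphabet (wrapping around).
For "ixszjdjtdewoq", step one produces "xszjdjtdewoq"; step two turns that into "ojqauakuvnfh".
(Check on "hstlsijvfiux": → "stlsijvfiux" → "jkcjzamwzlo" ✓)

ojqauakuvnfh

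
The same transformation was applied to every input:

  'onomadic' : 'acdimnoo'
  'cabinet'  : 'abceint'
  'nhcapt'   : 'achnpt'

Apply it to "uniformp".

Looking at the pairs, the operation is to sort the characters into alphabetical order.
On "uniformp" that produces "fimnopru".

fimnopru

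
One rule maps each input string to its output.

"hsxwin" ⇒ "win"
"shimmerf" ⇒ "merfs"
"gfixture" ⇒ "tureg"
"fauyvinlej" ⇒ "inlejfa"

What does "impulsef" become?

lsefi

Looking at the pairs, the operation is to swap the front and back halves of the string, then delete the last 3 characters.
"impulsef" → "lsefimpu" → "lsefi".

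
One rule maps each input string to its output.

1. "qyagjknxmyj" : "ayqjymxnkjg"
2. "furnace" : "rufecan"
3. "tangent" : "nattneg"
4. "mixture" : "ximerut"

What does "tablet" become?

battel

Looking at the pairs, the operation is to reverse the string, then move the last 3 characters to the front (rotate right by 3).
For "tablet" the result is "battel".
(Check on "tangent": → "tnegnat" → "nattneg" ✓)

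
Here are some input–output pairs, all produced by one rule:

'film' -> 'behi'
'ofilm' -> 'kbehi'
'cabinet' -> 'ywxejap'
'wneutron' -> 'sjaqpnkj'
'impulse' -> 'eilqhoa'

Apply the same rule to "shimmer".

odeiian

Each output is the input with this applied: shift every letter 4 places backward in the alphabet (wrapping around).
"shimmer" → "odeiian".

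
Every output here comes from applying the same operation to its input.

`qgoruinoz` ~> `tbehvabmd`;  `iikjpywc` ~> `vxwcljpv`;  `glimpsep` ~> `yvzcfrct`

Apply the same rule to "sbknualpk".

oxahnycxf

In each case the input is transformed by: shift every letter 13 places forward in the alphabet (wrapping around) — i.e. ROT13, then move the first character to the end.
Working it through for "sbknualpk": intermediate "foxahnycx", final "oxahnycxf".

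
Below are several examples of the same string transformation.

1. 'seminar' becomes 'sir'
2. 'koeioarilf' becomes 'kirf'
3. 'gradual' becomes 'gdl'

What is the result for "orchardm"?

The rule is to keep one character in every 3, starting at position 1 (positions 1st, 4th, 7th, ...).
For "orchardm" the result is "ohd".

ohd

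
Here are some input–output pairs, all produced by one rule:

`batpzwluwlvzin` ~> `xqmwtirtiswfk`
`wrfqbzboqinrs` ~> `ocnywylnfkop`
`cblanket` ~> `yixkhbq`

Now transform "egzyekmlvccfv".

The rule is to shift every letter 3 places backward in the alphabet (wrapping around), then delete the first character.
Starting from "egzyekmlvccfv": after the first operation, "bdwvbhjiszzcs"; after the second, "dwvbhjiszzcs".

dwvbhjiszzcs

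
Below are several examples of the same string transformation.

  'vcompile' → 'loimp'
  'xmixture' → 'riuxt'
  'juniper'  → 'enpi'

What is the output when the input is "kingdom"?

Looking at the pairs, the operation is to take characters alternately from the front and the back (1st, last, 2nd, 2nd-last, ...), then delete the first 3 characters.
On "kingdom": the first step gives "kmiondg", and the second then gives "ondg".

ondg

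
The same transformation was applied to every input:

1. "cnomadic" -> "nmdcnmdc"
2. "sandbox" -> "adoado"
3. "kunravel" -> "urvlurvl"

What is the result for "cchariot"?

caitcait

Rule — keep every other character starting from the second (positions 2nd, 4th, 6th, ...), then write the whole string twice.
For "cchariot", step one produces "cait"; step two turns that into "caitcait".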